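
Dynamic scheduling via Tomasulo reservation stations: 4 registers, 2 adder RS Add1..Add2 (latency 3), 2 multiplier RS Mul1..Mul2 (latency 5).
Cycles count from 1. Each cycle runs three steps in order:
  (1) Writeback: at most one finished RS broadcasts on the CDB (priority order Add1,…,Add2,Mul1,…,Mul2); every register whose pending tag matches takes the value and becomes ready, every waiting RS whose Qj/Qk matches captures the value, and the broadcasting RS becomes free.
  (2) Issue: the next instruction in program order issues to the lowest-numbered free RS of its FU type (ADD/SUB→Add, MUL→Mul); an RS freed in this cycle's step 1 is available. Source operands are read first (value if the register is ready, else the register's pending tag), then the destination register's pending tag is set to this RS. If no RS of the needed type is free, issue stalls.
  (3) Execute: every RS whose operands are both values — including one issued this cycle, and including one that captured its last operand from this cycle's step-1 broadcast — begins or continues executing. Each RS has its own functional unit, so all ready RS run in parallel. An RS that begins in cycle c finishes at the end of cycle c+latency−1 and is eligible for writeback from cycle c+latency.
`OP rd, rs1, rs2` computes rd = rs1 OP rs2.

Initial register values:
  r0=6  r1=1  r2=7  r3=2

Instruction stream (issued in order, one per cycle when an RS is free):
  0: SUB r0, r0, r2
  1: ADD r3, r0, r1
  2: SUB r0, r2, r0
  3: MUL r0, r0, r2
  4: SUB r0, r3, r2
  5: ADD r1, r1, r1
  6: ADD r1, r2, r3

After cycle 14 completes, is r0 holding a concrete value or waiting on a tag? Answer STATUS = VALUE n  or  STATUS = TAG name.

  c1: issue SUB r0<-Add1  regs: r0:Add1,r1:1,r2:7,r3:2
  c2: issue ADD r3<-Add2  regs: r0:Add1,r1:1,r2:7,r3:Add2
  c3: stall  regs: r0:Add1,r1:1,r2:7,r3:Add2
  c4: CDB Add1=-1; issue SUB r0<-Add1  regs: r0:Add1,r1:1,r2:7,r3:Add2
  c5: issue MUL r0<-Mul1  regs: r0:Mul1,r1:1,r2:7,r3:Add2
  c6: stall  regs: r0:Mul1,r1:1,r2:7,r3:Add2
  c7: CDB Add1=8; issue SUB r0<-Add1  regs: r0:Add1,r1:1,r2:7,r3:Add2
  c8: CDB Add2=0; issue ADD r1<-Add2  regs: r0:Add1,r1:Add2,r2:7,r3:0
  c9: stall  regs: r0:Add1,r1:Add2,r2:7,r3:0
  c10: stall  regs: r0:Add1,r1:Add2,r2:7,r3:0
  c11: CDB Add1=-7; issue ADD r1<-Add1  regs: r0:-7,r1:Add1,r2:7,r3:0
  c12: CDB Add2=2  regs: r0:-7,r1:Add1,r2:7,r3:0
  c13: CDB Mul1=56  regs: r0:-7,r1:Add1,r2:7,r3:0
  c14: CDB Add1=7  regs: r0:-7,r1:7,r2:7,r3:0

STATUS = VALUE -7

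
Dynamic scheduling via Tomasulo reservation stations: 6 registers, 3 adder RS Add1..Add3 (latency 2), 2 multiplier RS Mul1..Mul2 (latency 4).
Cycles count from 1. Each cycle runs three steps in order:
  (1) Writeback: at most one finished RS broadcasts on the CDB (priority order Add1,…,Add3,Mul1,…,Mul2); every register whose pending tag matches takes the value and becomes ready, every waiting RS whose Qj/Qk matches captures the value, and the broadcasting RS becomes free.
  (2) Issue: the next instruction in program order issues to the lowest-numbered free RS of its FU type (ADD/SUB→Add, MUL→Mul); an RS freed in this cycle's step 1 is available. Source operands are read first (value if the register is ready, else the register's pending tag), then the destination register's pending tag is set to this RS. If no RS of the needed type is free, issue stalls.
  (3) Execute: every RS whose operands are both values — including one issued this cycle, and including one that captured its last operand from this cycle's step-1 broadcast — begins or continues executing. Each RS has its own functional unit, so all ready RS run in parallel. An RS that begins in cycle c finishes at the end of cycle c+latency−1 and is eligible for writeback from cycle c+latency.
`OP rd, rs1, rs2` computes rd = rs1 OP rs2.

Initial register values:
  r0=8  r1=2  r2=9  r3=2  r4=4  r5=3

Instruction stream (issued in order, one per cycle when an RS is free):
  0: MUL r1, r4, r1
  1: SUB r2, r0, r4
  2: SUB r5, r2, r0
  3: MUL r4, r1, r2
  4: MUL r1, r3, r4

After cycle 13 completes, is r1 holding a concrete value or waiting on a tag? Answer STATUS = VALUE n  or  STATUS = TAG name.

STATUS = VALUE 64

c1: issue MUL r1<-Mul1 | r0:8,r1:Mul1,r2:9,r3:2,r4:4,r5:3
c2: issue SUB r2<-Add1 | r0:8,r1:Mul1,r2:Add1,r3:2,r4:4,r5:3
c3: issue SUB r5<-Add2 | r0:8,r1:Mul1,r2:Add1,r3:2,r4:4,r5:Add2
c4: CDB Add1=4; issue MUL r4<-Mul2 | r0:8,r1:Mul1,r2:4,r3:2,r4:Mul2,r5:Add2
c5: CDB Mul1=8; issue MUL r1<-Mul1 | r0:8,r1:Mul1,r2:4,r3:2,r4:Mul2,r5:Add2
c6: CDB Add2=-4 | r0:8,r1:Mul1,r2:4,r3:2,r4:Mul2,r5:-4
c7: - | r0:8,r1:Mul1,r2:4,r3:2,r4:Mul2,r5:-4
c8: - | r0:8,r1:Mul1,r2:4,r3:2,r4:Mul2,r5:-4
c9: CDB Mul2=32 | r0:8,r1:Mul1,r2:4,r3:2,r4:32,r5:-4
c10: - | r0:8,r1:Mul1,r2:4,r3:2,r4:32,r5:-4
c11: - | r0:8,r1:Mul1,r2:4,r3:2,r4:32,r5:-4
c12: - | r0:8,r1:Mul1,r2:4,r3:2,r4:32,r5:-4
c13: CDB Mul1=64 | r0:8,r1:64,r2:4,r3:2,r4:32,r5:-4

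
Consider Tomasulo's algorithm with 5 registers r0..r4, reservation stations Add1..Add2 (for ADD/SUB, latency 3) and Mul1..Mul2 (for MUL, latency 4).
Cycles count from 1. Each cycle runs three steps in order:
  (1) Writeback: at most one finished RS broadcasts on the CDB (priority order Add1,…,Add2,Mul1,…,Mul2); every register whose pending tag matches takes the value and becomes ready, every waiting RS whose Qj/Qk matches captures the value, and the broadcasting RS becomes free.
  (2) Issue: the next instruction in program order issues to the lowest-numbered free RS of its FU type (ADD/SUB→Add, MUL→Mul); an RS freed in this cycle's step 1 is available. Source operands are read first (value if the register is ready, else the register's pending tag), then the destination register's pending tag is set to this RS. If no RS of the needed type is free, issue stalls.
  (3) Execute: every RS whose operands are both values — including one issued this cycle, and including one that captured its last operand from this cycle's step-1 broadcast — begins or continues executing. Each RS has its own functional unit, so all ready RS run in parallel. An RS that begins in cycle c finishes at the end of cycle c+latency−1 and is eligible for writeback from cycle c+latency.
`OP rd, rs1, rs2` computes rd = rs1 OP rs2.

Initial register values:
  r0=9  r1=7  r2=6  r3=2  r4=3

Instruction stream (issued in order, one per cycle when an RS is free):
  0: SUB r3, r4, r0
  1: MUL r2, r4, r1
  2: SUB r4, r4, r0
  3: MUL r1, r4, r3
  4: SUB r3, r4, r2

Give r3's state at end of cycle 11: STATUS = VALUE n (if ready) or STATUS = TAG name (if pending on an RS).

STATUS = VALUE -27

c1: issue SUB r3<-Add1 | r0:9,r1:7,r2:6,r3:Add1,r4:3
c2: issue MUL r2<-Mul1 | r0:9,r1:7,r2:Mul1,r3:Add1,r4:3
c3: issue SUB r4<-Add2 | r0:9,r1:7,r2:Mul1,r3:Add1,r4:Add2
c4: CDB Add1=-6; issue MUL r1<-Mul2 | r0:9,r1:Mul2,r2:Mul1,r3:-6,r4:Add2
c5: issue SUB r3<-Add1 | r0:9,r1:Mul2,r2:Mul1,r3:Add1,r4:Add2
c6: CDB Add2=-6 | r0:9,r1:Mul2,r2:Mul1,r3:Add1,r4:-6
c7: CDB Mul1=21 | r0:9,r1:Mul2,r2:21,r3:Add1,r4:-6
c8: - | r0:9,r1:Mul2,r2:21,r3:Add1,r4:-6
c9: - | r0:9,r1:Mul2,r2:21,r3:Add1,r4:-6
c10: CDB Add1=-27 | r0:9,r1:Mul2,r2:21,r3:-27,r4:-6
c11: CDB Mul2=36 | r0:9,r1:36,r2:21,r3:-27,r4:-6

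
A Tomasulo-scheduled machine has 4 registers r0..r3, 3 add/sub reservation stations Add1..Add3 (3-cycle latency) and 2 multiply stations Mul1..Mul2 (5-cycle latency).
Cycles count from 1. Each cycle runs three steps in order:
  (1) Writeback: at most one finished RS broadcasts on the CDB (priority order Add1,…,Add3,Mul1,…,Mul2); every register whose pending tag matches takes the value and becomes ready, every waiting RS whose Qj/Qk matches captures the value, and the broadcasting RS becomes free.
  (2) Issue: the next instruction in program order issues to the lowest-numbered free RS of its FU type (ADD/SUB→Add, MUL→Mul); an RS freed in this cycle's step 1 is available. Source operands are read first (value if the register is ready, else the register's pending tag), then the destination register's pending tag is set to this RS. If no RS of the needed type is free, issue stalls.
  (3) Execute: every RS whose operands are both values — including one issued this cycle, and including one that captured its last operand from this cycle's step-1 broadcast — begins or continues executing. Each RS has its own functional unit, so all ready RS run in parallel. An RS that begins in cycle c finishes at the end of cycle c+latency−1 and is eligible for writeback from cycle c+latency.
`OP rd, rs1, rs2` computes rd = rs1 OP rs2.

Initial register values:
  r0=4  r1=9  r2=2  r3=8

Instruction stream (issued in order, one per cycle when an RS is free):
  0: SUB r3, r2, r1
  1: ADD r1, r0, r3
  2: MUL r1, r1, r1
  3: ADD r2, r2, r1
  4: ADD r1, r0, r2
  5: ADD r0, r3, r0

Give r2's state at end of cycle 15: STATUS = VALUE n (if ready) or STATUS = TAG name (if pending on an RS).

STATUS = VALUE 11

c1: issue SUB r3<-Add1 | r0:4,r1:9,r2:2,r3:Add1
c2: issue ADD r1<-Add2 | r0:4,r1:Add2,r2:2,r3:Add1
c3: issue MUL r1<-Mul1 | r0:4,r1:Mul1,r2:2,r3:Add1
c4: CDB Add1=-7; issue ADD r2<-Add1 | r0:4,r1:Mul1,r2:Add1,r3:-7
c5: issue ADD r1<-Add3 | r0:4,r1:Add3,r2:Add1,r3:-7
c6: stall | r0:4,r1:Add3,r2:Add1,r3:-7
c7: CDB Add2=-3; issue ADD r0<-Add2 | r0:Add2,r1:Add3,r2:Add1,r3:-7
c8: - | r0:Add2,r1:Add3,r2:Add1,r3:-7
c9: - | r0:Add2,r1:Add3,r2:Add1,r3:-7
c10: CDB Add2=-3 | r0:-3,r1:Add3,r2:Add1,r3:-7
c11: - | r0:-3,r1:Add3,r2:Add1,r3:-7
c12: CDB Mul1=9 | r0:-3,r1:Add3,r2:Add1,r3:-7
c13: - | r0:-3,r1:Add3,r2:Add1,r3:-7
c14: - | r0:-3,r1:Add3,r2:Add1,r3:-7
c15: CDB Add1=11 | r0:-3,r1:Add3,r2:11,r3:-7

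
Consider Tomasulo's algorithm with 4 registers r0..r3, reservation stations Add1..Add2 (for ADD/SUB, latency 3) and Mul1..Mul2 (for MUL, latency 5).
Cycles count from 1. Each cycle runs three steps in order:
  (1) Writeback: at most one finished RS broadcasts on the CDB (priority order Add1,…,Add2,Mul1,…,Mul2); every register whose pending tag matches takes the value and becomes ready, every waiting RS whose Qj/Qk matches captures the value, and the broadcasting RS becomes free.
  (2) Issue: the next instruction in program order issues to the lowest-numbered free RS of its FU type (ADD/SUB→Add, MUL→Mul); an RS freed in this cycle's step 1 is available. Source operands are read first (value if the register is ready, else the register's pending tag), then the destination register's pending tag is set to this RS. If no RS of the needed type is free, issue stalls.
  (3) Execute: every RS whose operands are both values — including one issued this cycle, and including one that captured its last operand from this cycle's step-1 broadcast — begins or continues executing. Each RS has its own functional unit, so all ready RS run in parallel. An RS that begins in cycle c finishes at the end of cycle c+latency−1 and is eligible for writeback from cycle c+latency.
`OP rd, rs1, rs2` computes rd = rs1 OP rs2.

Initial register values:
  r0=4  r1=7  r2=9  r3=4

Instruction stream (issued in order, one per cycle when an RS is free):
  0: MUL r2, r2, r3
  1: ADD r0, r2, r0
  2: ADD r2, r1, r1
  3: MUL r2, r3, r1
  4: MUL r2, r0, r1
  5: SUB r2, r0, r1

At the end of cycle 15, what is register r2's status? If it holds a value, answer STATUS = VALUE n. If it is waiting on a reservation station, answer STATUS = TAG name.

c1: issue MUL r2<-Mul1 | r0:4,r1:7,r2:Mul1,r3:4
c2: issue ADD r0<-Add1 | r0:Add1,r1:7,r2:Mul1,r3:4
c3: issue ADD r2<-Add2 | r0:Add1,r1:7,r2:Add2,r3:4
c4: issue MUL r2<-Mul2 | r0:Add1,r1:7,r2:Mul2,r3:4
c5: stall | r0:Add1,r1:7,r2:Mul2,r3:4
c6: CDB Add2=14; stall | r0:Add1,r1:7,r2:Mul2,r3:4
c7: CDB Mul1=36; issue MUL r2<-Mul1 | r0:Add1,r1:7,r2:Mul1,r3:4
c8: issue SUB r2<-Add2 | r0:Add1,r1:7,r2:Add2,r3:4
c9: CDB Mul2=28 | r0:Add1,r1:7,r2:Add2,r3:4
c10: CDB Add1=40 | r0:40,r1:7,r2:Add2,r3:4
c11: - | r0:40,r1:7,r2:Add2,r3:4
c12: - | r0:40,r1:7,r2:Add2,r3:4
c13: CDB Add2=33 | r0:40,r1:7,r2:33,r3:4
c14: - | r0:40,r1:7,r2:33,r3:4
c15: CDB Mul1=280 | r0:40,r1:7,r2:33,r3:4

STATUS = VALUE 33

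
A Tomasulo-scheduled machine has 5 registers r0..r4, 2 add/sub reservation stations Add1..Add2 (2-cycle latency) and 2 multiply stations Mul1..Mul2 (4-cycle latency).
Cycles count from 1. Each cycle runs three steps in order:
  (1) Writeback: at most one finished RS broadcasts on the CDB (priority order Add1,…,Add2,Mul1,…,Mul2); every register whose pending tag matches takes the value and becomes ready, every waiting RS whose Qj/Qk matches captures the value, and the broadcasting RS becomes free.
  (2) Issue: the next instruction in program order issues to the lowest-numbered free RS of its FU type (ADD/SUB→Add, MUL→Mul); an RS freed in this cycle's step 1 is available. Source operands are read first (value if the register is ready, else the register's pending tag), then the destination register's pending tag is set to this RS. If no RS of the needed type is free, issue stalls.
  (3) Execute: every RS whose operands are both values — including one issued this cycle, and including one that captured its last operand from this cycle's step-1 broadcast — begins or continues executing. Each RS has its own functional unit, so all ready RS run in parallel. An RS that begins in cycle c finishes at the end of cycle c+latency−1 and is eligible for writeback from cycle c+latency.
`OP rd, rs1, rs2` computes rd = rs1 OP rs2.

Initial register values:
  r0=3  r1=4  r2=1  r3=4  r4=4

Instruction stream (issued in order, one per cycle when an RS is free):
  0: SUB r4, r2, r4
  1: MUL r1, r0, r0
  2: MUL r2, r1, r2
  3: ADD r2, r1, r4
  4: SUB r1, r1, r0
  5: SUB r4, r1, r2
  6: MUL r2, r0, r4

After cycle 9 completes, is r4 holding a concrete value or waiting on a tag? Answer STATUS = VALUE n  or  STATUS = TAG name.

STATUS = TAG Add1

c1: issue SUB r4<-Add1 | r0:3,r1:4,r2:1,r3:4,r4:Add1
c2: issue MUL r1<-Mul1 | r0:3,r1:Mul1,r2:1,r3:4,r4:Add1
c3: CDB Add1=-3; issue MUL r2<-Mul2 | r0:3,r1:Mul1,r2:Mul2,r3:4,r4:-3
c4: issue ADD r2<-Add1 | r0:3,r1:Mul1,r2:Add1,r3:4,r4:-3
c5: issue SUB r1<-Add2 | r0:3,r1:Add2,r2:Add1,r3:4,r4:-3
c6: CDB Mul1=9; stall | r0:3,r1:Add2,r2:Add1,r3:4,r4:-3
c7: stall | r0:3,r1:Add2,r2:Add1,r3:4,r4:-3
c8: CDB Add1=6; issue SUB r4<-Add1 | r0:3,r1:Add2,r2:6,r3:4,r4:Add1
c9: CDB Add2=6; issue MUL r2<-Mul1 | r0:3,r1:6,r2:Mul1,r3:4,r4:Add1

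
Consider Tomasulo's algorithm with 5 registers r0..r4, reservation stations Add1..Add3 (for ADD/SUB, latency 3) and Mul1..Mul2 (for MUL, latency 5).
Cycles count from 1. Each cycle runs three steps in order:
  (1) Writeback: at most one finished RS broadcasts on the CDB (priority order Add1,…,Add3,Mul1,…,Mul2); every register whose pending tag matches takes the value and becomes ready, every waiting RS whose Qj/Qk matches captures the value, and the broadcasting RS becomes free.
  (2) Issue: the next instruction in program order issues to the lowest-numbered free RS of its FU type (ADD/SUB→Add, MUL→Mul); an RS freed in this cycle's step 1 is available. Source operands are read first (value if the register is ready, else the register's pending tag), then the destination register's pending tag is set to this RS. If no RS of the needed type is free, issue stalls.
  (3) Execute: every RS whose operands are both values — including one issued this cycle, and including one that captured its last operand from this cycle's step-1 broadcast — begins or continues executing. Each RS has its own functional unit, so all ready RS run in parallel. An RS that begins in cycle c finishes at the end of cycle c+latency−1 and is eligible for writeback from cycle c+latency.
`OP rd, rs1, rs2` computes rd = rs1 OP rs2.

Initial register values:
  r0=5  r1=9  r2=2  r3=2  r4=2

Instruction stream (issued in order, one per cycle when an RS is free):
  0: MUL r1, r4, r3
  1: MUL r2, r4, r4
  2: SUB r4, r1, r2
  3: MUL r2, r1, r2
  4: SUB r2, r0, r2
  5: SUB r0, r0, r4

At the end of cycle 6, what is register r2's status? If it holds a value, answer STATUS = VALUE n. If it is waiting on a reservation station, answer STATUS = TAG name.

  c1: issue MUL r1<-Mul1  regs: r0:5,r1:Mul1,r2:2,r3:2,r4:2
  c2: issue MUL r2<-Mul2  regs: r0:5,r1:Mul1,r2:Mul2,r3:2,r4:2
  c3: issue SUB r4<-Add1  regs: r0:5,r1:Mul1,r2:Mul2,r3:2,r4:Add1
  c4: stall  regs: r0:5,r1:Mul1,r2:Mul2,r3:2,r4:Add1
  c5: stall  regs: r0:5,r1:Mul1,r2:Mul2,r3:2,r4:Add1
  c6: CDB Mul1=4; issue MUL r2<-Mul1  regs: r0:5,r1:4,r2:Mul1,r3:2,r4:Add1

STATUS = TAG Mul1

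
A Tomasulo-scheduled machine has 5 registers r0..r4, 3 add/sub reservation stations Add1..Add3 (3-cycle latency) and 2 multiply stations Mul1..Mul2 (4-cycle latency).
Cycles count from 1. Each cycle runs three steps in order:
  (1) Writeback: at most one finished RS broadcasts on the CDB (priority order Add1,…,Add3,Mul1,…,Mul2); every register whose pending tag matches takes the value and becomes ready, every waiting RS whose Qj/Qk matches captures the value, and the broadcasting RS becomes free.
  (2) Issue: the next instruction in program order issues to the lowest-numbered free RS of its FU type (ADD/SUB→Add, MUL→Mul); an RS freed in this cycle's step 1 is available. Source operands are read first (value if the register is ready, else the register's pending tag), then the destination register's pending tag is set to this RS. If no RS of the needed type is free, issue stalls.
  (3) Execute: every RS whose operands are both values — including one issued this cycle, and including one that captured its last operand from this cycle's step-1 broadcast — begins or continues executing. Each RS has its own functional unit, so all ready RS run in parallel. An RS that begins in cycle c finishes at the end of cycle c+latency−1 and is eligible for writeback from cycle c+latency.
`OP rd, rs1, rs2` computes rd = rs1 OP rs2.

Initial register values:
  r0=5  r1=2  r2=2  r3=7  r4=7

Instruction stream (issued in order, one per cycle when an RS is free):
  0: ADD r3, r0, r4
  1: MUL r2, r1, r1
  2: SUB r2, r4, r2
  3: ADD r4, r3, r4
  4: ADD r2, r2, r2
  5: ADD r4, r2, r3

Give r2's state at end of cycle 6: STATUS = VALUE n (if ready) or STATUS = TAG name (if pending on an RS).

c1: issue ADD r3<-Add1 | r0:5,r1:2,r2:2,r3:Add1,r4:7
c2: issue MUL r2<-Mul1 | r0:5,r1:2,r2:Mul1,r3:Add1,r4:7
c3: issue SUB r2<-Add2 | r0:5,r1:2,r2:Add2,r3:Add1,r4:7
c4: CDB Add1=12; issue ADD r4<-Add1 | r0:5,r1:2,r2:Add2,r3:12,r4:Add1
c5: issue ADD r2<-Add3 | r0:5,r1:2,r2:Add3,r3:12,r4:Add1
c6: CDB Mul1=4; stall | r0:5,r1:2,r2:Add3,r3:12,r4:Add1

STATUS = TAG Add3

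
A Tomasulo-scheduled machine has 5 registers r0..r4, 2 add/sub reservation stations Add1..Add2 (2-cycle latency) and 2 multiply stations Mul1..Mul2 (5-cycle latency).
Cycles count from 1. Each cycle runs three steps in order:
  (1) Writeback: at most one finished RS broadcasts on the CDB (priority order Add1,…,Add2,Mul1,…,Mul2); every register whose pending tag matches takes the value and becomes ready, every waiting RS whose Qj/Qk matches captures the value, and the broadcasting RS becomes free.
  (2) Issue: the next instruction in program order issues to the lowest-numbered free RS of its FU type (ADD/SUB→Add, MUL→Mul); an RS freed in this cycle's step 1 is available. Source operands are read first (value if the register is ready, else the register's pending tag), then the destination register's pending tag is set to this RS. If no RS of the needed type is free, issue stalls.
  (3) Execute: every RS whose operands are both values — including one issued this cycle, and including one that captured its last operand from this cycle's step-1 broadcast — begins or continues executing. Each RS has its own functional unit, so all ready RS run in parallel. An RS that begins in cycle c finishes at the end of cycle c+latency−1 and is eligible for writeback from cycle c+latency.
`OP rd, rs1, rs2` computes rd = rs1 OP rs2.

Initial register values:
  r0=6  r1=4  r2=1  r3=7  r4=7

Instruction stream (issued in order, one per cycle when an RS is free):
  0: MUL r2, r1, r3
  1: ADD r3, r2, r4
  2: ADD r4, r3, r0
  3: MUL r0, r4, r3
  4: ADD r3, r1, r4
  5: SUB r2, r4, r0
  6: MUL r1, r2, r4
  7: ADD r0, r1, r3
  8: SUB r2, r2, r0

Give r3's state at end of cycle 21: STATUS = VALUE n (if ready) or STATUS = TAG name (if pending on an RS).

STATUS = VALUE 45

cycle 1: issue MUL r2<-Mul1 // r0:6,r1:4,r2:Mul1,r3:7,r4:7
cycle 2: issue ADD r3<-Add1 // r0:6,r1:4,r2:Mul1,r3:Add1,r4:7
cycle 3: issue ADD r4<-Add2 // r0:6,r1:4,r2:Mul1,r3:Add1,r4:Add2
cycle 4: issue MUL r0<-Mul2 // r0:Mul2,r1:4,r2:Mul1,r3:Add1,r4:Add2
cycle 5: stall // r0:Mul2,r1:4,r2:Mul1,r3:Add1,r4:Add2
cycle 6: CDB Mul1=28; stall // r0:Mul2,r1:4,r2:28,r3:Add1,r4:Add2
cycle 7: stall // r0:Mul2,r1:4,r2:28,r3:Add1,r4:Add2
cycle 8: CDB Add1=35; issue ADD r3<-Add1 // r0:Mul2,r1:4,r2:28,r3:Add1,r4:Add2
cycle 9: stall // r0:Mul2,r1:4,r2:28,r3:Add1,r4:Add2
cycle 10: CDB Add2=41; issue SUB r2<-Add2 // r0:Mul2,r1:4,r2:Add2,r3:Add1,r4:41
cycle 11: issue MUL r1<-Mul1 // r0:Mul2,r1:Mul1,r2:Add2,r3:Add1,r4:41
cycle 12: CDB Add1=45; issue ADD r0<-Add1 // r0:Add1,r1:Mul1,r2:Add2,r3:45,r4:41
cycle 13: stall // r0:Add1,r1:Mul1,r2:Add2,r3:45,r4:41
cycle 14: stall // r0:Add1,r1:Mul1,r2:Add2,r3:45,r4:41
cycle 15: CDB Mul2=1435; stall // r0:Add1,r1:Mul1,r2:Add2,r3:45,r4:41
cycle 16: stall // r0:Add1,r1:Mul1,r2:Add2,r3:45,r4:41
cycle 17: CDB Add2=-1394; issue SUB r2<-Add2 // r0:Add1,r1:Mul1,r2:Add2,r3:45,r4:41
cycle 18: - // r0:Add1,r1:Mul1,r2:Add2,r3:45,r4:41
cycle 19: - // r0:Add1,r1:Mul1,r2:Add2,r3:45,r4:41
cycle 20: - // r0:Add1,r1:Mul1,r2:Add2,r3:45,r4:41
cycle 21: - // r0:Add1,r1:Mul1,r2:Add2,r3:45,r4:41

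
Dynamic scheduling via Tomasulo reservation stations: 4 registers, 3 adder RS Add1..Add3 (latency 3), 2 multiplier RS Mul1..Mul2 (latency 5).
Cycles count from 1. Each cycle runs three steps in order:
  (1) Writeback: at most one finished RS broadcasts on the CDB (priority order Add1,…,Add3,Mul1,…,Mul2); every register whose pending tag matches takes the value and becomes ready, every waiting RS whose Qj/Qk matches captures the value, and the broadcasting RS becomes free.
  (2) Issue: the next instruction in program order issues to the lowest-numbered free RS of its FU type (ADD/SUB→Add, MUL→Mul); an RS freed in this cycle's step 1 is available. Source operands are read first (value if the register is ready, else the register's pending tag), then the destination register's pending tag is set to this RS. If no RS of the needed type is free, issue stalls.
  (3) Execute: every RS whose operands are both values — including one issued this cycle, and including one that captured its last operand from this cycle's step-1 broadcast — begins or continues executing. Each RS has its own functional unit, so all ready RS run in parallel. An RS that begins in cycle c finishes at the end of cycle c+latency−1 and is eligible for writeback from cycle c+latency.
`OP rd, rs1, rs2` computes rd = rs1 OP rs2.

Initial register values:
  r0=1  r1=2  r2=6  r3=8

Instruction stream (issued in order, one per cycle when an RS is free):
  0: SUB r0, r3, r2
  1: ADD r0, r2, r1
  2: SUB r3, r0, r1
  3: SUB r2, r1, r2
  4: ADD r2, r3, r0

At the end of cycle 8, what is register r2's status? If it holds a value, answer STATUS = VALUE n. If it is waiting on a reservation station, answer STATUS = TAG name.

  c1: issue SUB r0<-Add1  regs: r0:Add1,r1:2,r2:6,r3:8
  c2: issue ADD r0<-Add2  regs: r0:Add2,r1:2,r2:6,r3:8
  c3: issue SUB r3<-Add3  regs: r0:Add2,r1:2,r2:6,r3:Add3
  c4: CDB Add1=2; issue SUB r2<-Add1  regs: r0:Add2,r1:2,r2:Add1,r3:Add3
  c5: CDB Add2=8; issue ADD r2<-Add2  regs: r0:8,r1:2,r2:Add2,r3:Add3
  c6: -  regs: r0:8,r1:2,r2:Add2,r3:Add3
  c7: CDB Add1=-4  regs: r0:8,r1:2,r2:Add2,r3:Add3
  c8: CDB Add3=6  regs: r0:8,r1:2,r2:Add2,r3:6

STATUS = TAG Add2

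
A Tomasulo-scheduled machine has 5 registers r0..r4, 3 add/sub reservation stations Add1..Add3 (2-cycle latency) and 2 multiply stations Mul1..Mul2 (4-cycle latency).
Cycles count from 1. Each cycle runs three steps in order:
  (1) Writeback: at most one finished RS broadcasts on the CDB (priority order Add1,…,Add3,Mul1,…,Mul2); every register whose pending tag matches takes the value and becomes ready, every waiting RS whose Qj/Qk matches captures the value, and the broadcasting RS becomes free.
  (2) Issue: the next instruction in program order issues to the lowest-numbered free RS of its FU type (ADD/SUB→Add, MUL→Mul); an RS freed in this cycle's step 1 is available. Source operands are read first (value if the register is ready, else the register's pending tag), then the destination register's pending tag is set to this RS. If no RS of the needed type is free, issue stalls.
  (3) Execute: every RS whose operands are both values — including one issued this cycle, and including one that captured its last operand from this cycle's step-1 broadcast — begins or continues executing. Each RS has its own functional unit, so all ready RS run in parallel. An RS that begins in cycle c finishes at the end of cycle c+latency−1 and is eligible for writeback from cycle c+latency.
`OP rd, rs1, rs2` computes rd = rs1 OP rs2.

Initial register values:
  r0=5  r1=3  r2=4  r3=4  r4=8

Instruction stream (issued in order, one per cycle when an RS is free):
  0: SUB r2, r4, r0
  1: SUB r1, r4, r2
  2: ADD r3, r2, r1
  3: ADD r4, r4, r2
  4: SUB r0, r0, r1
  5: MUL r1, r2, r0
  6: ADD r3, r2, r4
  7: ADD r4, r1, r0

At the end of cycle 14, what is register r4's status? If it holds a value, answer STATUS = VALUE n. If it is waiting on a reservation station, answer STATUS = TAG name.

c1: issue SUB r2<-Add1 | r0:5,r1:3,r2:Add1,r3:4,r4:8
c2: issue SUB r1<-Add2 | r0:5,r1:Add2,r2:Add1,r3:4,r4:8
c3: CDB Add1=3; issue ADD r3<-Add1 | r0:5,r1:Add2,r2:3,r3:Add1,r4:8
c4: issue ADD r4<-Add3 | r0:5,r1:Add2,r2:3,r3:Add1,r4:Add3
c5: CDB Add2=5; issue SUB r0<-Add2 | r0:Add2,r1:5,r2:3,r3:Add1,r4:Add3
c6: CDB Add3=11; issue MUL r1<-Mul1 | r0:Add2,r1:Mul1,r2:3,r3:Add1,r4:11
c7: CDB Add1=8; issue ADD r3<-Add1 | r0:Add2,r1:Mul1,r2:3,r3:Add1,r4:11
c8: CDB Add2=0; issue ADD r4<-Add2 | r0:0,r1:Mul1,r2:3,r3:Add1,r4:Add2
c9: CDB Add1=14 | r0:0,r1:Mul1,r2:3,r3:14,r4:Add2
c10: - | r0:0,r1:Mul1,r2:3,r3:14,r4:Add2
c11: - | r0:0,r1:Mul1,r2:3,r3:14,r4:Add2
c12: CDB Mul1=0 | r0:0,r1:0,r2:3,r3:14,r4:Add2
c13: - | r0:0,r1:0,r2:3,r3:14,r4:Add2
c14: CDB Add2=0 | r0:0,r1:0,r2:3,r3:14,r4:0

STATUS = VALUE 0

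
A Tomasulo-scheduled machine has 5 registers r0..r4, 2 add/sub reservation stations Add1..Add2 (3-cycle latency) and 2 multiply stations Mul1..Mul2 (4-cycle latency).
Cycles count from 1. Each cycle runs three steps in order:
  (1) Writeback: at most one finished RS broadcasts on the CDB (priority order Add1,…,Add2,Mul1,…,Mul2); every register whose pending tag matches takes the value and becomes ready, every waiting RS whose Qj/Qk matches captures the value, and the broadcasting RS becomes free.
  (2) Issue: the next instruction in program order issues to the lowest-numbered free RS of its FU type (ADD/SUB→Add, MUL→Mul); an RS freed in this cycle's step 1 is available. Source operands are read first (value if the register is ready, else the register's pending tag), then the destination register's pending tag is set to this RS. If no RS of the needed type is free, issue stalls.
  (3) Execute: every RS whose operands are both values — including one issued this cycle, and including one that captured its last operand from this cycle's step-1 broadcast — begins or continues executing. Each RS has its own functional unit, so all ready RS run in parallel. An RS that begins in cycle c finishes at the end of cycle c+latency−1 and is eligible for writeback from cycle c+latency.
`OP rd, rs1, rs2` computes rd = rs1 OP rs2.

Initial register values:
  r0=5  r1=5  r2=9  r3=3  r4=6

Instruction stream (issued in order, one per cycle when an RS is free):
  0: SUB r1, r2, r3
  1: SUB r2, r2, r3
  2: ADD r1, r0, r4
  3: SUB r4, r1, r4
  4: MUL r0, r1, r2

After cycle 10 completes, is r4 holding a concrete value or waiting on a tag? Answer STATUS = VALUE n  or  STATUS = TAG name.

  c1: issue SUB r1<-Add1  regs: r0:5,r1:Add1,r2:9,r3:3,r4:6
  c2: issue SUB r2<-Add2  regs: r0:5,r1:Add1,r2:Add2,r3:3,r4:6
  c3: stall  regs: r0:5,r1:Add1,r2:Add2,r3:3,r4:6
  c4: CDB Add1=6; issue ADD r1<-Add1  regs: r0:5,r1:Add1,r2:Add2,r3:3,r4:6
  c5: CDB Add2=6; issue SUB r4<-Add2  regs: r0:5,r1:Add1,r2:6,r3:3,r4:Add2
  c6: issue MUL r0<-Mul1  regs: r0:Mul1,r1:Add1,r2:6,r3:3,r4:Add2
  c7: CDB Add1=11  regs: r0:Mul1,r1:11,r2:6,r3:3,r4:Add2
  c8: -  regs: r0:Mul1,r1:11,r2:6,r3:3,r4:Add2
  c9: -  regs: r0:Mul1,r1:11,r2:6,r3:3,r4:Add2
  c10: CDB Add2=5  regs: r0:Mul1,r1:11,r2:6,r3:3,r4:5

STATUS = VALUE 5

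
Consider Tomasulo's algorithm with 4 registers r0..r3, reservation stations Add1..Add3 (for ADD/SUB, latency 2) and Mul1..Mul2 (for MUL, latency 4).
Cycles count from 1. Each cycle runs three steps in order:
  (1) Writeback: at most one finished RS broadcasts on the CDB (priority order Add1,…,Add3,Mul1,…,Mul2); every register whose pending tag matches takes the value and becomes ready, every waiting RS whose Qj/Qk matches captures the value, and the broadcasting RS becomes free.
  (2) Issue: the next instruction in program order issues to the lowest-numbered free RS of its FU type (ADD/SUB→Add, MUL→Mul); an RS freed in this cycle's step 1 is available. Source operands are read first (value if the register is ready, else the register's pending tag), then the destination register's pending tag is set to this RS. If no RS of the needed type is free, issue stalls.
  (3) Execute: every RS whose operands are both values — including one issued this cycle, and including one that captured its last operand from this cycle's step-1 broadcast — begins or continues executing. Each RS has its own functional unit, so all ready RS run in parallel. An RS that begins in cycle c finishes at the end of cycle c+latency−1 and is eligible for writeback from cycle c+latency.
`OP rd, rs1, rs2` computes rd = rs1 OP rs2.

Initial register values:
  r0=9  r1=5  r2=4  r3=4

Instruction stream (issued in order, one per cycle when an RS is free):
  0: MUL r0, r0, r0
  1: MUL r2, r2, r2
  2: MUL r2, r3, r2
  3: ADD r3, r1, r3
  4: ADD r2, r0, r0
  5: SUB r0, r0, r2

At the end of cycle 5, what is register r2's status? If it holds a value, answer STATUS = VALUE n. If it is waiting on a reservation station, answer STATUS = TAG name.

STATUS = TAG Mul1

  c1: issue MUL r0<-Mul1  regs: r0:Mul1,r1:5,r2:4,r3:4
  c2: issue MUL r2<-Mul2  regs: r0:Mul1,r1:5,r2:Mul2,r3:4
  c3: stall  regs: r0:Mul1,r1:5,r2:Mul2,r3:4
  c4: stall  regs: r0:Mul1,r1:5,r2:Mul2,r3:4
  c5: CDB Mul1=81; issue MUL r2<-Mul1  regs: r0:81,r1:5,r2:Mul1,r3:4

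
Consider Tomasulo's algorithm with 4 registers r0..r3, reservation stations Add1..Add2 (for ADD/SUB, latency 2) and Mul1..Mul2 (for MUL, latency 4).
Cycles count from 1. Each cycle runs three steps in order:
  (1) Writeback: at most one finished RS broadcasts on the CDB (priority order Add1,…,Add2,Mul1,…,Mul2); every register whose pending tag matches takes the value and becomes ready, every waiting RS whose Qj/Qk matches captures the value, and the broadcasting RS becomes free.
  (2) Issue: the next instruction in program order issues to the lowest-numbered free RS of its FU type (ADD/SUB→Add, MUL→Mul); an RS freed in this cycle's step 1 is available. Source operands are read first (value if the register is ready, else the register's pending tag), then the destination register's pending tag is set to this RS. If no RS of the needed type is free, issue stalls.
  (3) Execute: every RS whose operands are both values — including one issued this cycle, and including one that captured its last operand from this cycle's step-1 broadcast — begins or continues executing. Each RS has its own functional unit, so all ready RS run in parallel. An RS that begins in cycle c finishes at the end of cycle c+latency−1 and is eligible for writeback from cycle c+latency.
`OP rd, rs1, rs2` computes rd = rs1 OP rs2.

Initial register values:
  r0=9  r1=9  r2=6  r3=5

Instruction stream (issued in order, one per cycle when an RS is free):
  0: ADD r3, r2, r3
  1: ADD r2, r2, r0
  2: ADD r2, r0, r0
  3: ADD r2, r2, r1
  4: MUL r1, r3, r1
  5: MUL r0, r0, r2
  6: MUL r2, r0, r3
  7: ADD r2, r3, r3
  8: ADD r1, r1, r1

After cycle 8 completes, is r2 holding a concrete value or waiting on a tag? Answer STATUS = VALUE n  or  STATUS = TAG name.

cycle 1: issue ADD r3<-Add1 // r0:9,r1:9,r2:6,r3:Add1
cycle 2: issue ADD r2<-Add2 // r0:9,r1:9,r2:Add2,r3:Add1
cycle 3: CDB Add1=11; issue ADD r2<-Add1 // r0:9,r1:9,r2:Add1,r3:11
cycle 4: CDB Add2=15; issue ADD r2<-Add2 // r0:9,r1:9,r2:Add2,r3:11
cycle 5: CDB Add1=18; issue MUL r1<-Mul1 // r0:9,r1:Mul1,r2:Add2,r3:11
cycle 6: issue MUL r0<-Mul2 // r0:Mul2,r1:Mul1,r2:Add2,r3:11
cycle 7: CDB Add2=27; stall // r0:Mul2,r1:Mul1,r2:27,r3:11
cycle 8: stall // r0:Mul2,r1:Mul1,r2:27,r3:11

STATUS = VALUE 27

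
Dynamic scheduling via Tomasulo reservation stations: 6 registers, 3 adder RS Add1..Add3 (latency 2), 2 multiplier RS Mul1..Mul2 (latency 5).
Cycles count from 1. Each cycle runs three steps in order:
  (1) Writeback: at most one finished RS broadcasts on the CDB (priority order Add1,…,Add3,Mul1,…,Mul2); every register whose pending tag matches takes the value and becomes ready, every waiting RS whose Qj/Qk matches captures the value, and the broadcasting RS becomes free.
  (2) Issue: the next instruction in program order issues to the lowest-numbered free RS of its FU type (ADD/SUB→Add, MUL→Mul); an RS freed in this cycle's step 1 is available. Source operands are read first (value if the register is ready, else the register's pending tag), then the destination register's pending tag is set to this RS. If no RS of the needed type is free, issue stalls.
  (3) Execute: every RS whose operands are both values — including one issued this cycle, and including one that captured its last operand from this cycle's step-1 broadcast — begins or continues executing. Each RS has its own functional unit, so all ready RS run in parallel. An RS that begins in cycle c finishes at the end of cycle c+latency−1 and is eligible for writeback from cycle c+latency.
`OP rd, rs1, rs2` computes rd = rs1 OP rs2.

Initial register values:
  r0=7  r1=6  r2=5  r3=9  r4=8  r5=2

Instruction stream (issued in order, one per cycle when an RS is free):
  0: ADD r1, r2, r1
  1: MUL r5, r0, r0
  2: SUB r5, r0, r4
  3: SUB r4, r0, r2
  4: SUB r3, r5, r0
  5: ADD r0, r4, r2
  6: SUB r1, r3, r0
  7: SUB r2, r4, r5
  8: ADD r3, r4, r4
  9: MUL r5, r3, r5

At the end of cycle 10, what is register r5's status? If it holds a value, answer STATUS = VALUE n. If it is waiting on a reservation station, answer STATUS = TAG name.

  c1: issue ADD r1<-Add1  regs: r0:7,r1:Add1,r2:5,r3:9,r4:8,r5:2
  c2: issue MUL r5<-Mul1  regs: r0:7,r1:Add1,r2:5,r3:9,r4:8,r5:Mul1
  c3: CDB Add1=11; issue SUB r5<-Add1  regs: r0:7,r1:11,r2:5,r3:9,r4:8,r5:Add1
  c4: issue SUB r4<-Add2  regs: r0:7,r1:11,r2:5,r3:9,r4:Add2,r5:Add1
  c5: CDB Add1=-1; issue SUB r3<-Add1  regs: r0:7,r1:11,r2:5,r3:Add1,r4:Add2,r5:-1
  c6: CDB Add2=2; issue ADD r0<-Add2  regs: r0:Add2,r1:11,r2:5,r3:Add1,r4:2,r5:-1
  c7: CDB Add1=-8; issue SUB r1<-Add1  regs: r0:Add2,r1:Add1,r2:5,r3:-8,r4:2,r5:-1
  c8: CDB Add2=7; issue SUB r2<-Add2  regs: r0:7,r1:Add1,r2:Add2,r3:-8,r4:2,r5:-1
  c9: CDB Mul1=49; issue ADD r3<-Add3  regs: r0:7,r1:Add1,r2:Add2,r3:Add3,r4:2,r5:-1
  c10: CDB Add1=-15; issue MUL r5<-Mul1  regs: r0:7,r1:-15,r2:Add2,r3:Add3,r4:2,r5:Mul1

STATUS = TAG Mul1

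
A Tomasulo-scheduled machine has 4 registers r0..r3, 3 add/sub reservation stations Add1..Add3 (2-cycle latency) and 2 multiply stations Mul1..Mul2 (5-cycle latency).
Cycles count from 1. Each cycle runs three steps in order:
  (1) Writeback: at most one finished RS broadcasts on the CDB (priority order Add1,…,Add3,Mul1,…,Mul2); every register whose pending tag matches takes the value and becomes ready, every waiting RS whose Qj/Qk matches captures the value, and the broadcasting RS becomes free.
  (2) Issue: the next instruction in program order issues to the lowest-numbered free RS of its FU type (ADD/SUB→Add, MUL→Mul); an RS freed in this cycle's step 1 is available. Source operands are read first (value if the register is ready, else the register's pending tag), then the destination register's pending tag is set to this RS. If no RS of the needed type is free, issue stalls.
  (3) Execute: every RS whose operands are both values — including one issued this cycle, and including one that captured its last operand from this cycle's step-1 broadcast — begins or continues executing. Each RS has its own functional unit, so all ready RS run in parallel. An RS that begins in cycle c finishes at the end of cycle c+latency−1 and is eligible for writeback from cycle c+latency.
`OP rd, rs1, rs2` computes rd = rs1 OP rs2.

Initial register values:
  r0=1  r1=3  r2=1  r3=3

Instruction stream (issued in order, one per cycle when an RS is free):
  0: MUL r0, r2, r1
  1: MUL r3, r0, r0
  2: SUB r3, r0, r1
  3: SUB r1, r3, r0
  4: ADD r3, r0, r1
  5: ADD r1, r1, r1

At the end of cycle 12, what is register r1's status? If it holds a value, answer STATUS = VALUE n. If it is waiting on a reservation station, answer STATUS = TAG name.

STATUS = VALUE -6

cycle 1: issue MUL r0<-Mul1 // r0:Mul1,r1:3,r2:1,r3:3
cycle 2: issue MUL r3<-Mul2 // r0:Mul1,r1:3,r2:1,r3:Mul2
cycle 3: issue SUB r3<-Add1 // r0:Mul1,r1:3,r2:1,r3:Add1
cycle 4: issue SUB r1<-Add2 // r0:Mul1,r1:Add2,r2:1,r3:Add1
cycle 5: issue ADD r3<-Add3 // r0:Mul1,r1:Add2,r2:1,r3:Add3
cycle 6: CDB Mul1=3; stall // r0:3,r1:Add2,r2:1,r3:Add3
cycle 7: stall // r0:3,r1:Add2,r2:1,r3:Add3
cycle 8: CDB Add1=0; issue ADD r1<-Add1 // r0:3,r1:Add1,r2:1,r3:Add3
cycle 9: - // r0:3,r1:Add1,r2:1,r3:Add3
cycle 10: CDB Add2=-3 // r0:3,r1:Add1,r2:1,r3:Add3
cycle 11: CDB Mul2=9 // r0:3,r1:Add1,r2:1,r3:Add3
cycle 12: CDB Add1=-6 // r0:3,r1:-6,r2:1,r3:Add3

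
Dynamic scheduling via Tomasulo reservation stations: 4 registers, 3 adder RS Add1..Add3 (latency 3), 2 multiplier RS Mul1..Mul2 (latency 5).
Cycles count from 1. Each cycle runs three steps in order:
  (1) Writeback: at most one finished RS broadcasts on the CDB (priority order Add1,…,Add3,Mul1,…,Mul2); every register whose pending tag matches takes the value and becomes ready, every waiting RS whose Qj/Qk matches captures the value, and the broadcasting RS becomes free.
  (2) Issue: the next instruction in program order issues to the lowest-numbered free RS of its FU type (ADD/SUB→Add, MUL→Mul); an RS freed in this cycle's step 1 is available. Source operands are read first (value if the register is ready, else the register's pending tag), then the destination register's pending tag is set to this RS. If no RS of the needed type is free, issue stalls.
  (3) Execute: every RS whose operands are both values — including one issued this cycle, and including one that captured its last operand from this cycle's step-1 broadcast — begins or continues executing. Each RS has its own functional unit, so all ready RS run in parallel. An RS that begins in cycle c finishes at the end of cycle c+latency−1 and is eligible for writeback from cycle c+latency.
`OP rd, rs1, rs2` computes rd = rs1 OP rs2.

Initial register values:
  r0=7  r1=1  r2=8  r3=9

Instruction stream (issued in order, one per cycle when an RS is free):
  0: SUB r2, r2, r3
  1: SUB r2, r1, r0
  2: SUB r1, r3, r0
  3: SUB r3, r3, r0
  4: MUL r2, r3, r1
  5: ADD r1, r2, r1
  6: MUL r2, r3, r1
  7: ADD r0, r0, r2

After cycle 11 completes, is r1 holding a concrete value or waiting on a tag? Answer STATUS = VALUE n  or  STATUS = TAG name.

STATUS = TAG Add2

cycle 1: issue SUB r2<-Add1 // r0:7,r1:1,r2:Add1,r3:9
cycle 2: issue SUB r2<-Add2 // r0:7,r1:1,r2:Add2,r3:9
cycle 3: issue SUB r1<-Add3 // r0:7,r1:Add3,r2:Add2,r3:9
cycle 4: CDB Add1=-1; issue SUB r3<-Add1 // r0:7,r1:Add3,r2:Add2,r3:Add1
cycle 5: CDB Add2=-6; issue MUL r2<-Mul1 // r0:7,r1:Add3,r2:Mul1,r3:Add1
cycle 6: CDB Add3=2; issue ADD r1<-Add2 // r0:7,r1:Add2,r2:Mul1,r3:Add1
cycle 7: CDB Add1=2; issue MUL r2<-Mul2 // r0:7,r1:Add2,r2:Mul2,r3:2
cycle 8: issue ADD r0<-Add1 // r0:Add1,r1:Add2,r2:Mul2,r3:2
cycle 9: - // r0:Add1,r1:Add2,r2:Mul2,r3:2
cycle 10: - // r0:Add1,r1:Add2,r2:Mul2,r3:2
cycle 11: - // r0:Add1,r1:Add2,r2:Mul2,r3:2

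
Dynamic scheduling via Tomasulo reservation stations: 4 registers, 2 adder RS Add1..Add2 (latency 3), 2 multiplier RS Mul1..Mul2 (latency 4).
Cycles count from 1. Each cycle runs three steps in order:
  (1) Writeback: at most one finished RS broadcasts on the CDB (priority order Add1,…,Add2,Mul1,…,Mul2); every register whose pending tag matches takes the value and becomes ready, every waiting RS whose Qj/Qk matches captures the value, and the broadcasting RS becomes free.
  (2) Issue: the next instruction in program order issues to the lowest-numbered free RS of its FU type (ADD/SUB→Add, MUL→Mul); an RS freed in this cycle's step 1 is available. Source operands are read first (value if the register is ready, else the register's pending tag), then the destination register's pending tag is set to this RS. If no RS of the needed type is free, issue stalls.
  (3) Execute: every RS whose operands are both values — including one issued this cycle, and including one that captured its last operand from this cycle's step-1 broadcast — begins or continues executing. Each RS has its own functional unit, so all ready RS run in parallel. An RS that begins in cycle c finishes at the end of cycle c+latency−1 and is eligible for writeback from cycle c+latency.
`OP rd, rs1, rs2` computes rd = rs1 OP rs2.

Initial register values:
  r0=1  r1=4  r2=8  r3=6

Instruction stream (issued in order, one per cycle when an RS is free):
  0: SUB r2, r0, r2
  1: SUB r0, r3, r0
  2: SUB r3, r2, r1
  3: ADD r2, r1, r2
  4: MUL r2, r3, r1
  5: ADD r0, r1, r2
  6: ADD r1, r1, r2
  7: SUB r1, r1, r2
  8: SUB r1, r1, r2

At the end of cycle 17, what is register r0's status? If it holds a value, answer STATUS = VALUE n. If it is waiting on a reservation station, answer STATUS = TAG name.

c1: issue SUB r2<-Add1 | r0:1,r1:4,r2:Add1,r3:6
c2: issue SUB r0<-Add2 | r0:Add2,r1:4,r2:Add1,r3:6
c3: stall | r0:Add2,r1:4,r2:Add1,r3:6
c4: CDB Add1=-7; issue SUB r3<-Add1 | r0:Add2,r1:4,r2:-7,r3:Add1
c5: CDB Add2=5; issue ADD r2<-Add2 | r0:5,r1:4,r2:Add2,r3:Add1
c6: issue MUL r2<-Mul1 | r0:5,r1:4,r2:Mul1,r3:Add1
c7: CDB Add1=-11; issue ADD r0<-Add1 | r0:Add1,r1:4,r2:Mul1,r3:-11
c8: CDB Add2=-3; issue ADD r1<-Add2 | r0:Add1,r1:Add2,r2:Mul1,r3:-11
c9: stall | r0:Add1,r1:Add2,r2:Mul1,r3:-11
c10: stall | r0:Add1,r1:Add2,r2:Mul1,r3:-11
c11: CDB Mul1=-44; stall | r0:Add1,r1:Add2,r2:-44,r3:-11
c12: stall | r0:Add1,r1:Add2,r2:-44,r3:-11
c13: stall | r0:Add1,r1:Add2,r2:-44,r3:-11
c14: CDB Add1=-40; issue SUB r1<-Add1 | r0:-40,r1:Add1,r2:-44,r3:-11
c15: CDB Add2=-40; issue SUB r1<-Add2 | r0:-40,r1:Add2,r2:-44,r3:-11
c16: - | r0:-40,r1:Add2,r2:-44,r3:-11
c17: - | r0:-40,r1:Add2,r2:-44,r3:-11

STATUS = VALUE -40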